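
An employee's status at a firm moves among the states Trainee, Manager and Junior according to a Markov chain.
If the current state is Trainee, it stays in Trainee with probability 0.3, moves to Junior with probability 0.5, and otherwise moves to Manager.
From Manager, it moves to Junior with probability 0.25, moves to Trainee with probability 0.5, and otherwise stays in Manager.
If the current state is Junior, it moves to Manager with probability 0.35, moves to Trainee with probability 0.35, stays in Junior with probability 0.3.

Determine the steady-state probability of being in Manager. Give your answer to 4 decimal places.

Let the stationary distribution be π with π = πP and π_1 + π_2 + π_3 = 1.
π_1 = 0.3·π_1 + 0.5·π_2 + 0.35·π_3
π_2 = 0.2·π_1 + 0.25·π_2 + 0.35·π_3
Solving with the normalization constraint gives π = (0.3715, 0.2675, 0.3609).
So the stationary probability of Manager is 0.2675.

0.2675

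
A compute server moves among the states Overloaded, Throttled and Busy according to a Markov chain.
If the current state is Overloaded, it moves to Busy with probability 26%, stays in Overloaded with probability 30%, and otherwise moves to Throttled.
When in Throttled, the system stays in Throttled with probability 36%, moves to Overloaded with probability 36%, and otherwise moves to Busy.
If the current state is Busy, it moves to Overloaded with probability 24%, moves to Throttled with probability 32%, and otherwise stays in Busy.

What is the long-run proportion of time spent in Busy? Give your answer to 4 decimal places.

Let the stationary distribution be π with π = πP and π_1 + π_2 + π_3 = 1.
π_1 = 0.3·π_1 + 0.36·π_2 + 0.24·π_3
π_2 = 0.44·π_1 + 0.36·π_2 + 0.32·π_3
Solving with the normalization constraint gives π = (0.3027, 0.3712, 0.3261).
So the stationary probability of Busy is 0.3261.

0.3261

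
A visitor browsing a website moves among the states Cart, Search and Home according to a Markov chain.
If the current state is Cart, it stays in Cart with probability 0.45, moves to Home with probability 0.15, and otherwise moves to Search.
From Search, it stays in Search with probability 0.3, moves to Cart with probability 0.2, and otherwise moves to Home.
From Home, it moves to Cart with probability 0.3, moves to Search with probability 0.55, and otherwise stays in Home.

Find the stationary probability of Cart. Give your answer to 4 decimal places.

Let the stationary distribution be π with π = πP and π_1 + π_2 + π_3 = 1.
π_1 = 0.45·π_1 + 0.2·π_2 + 0.3·π_3
π_2 = 0.4·π_1 + 0.3·π_2 + 0.55·π_3
Solving with the normalization constraint gives π = (0.3055, 0.4033, 0.2912).
So the stationary probability of Cart is 0.3055.

0.3055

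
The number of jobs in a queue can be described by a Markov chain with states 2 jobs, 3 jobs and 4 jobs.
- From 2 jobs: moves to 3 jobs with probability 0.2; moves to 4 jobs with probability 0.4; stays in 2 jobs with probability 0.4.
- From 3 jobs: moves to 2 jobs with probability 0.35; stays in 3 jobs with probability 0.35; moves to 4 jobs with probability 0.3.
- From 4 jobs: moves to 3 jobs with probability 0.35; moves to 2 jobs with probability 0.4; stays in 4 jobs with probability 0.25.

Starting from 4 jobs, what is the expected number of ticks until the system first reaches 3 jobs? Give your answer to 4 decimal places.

Let t(s) be the expected number of ticks to first reach 3 jobs from state s, with t(3 jobs) = 0. Conditioning on the first tick:
t(2 jobs) = 1 + 0.4·t(2 jobs) + 0.4·t(4 jobs)
t(4 jobs) = 1 + 0.4·t(2 jobs) + 0.25·t(4 jobs)
Solving: t(2 jobs) = 3.9655, t(4 jobs) = 3.4483.
Expected ticks from 4 jobs to 3 jobs: 3.4483.

3.4483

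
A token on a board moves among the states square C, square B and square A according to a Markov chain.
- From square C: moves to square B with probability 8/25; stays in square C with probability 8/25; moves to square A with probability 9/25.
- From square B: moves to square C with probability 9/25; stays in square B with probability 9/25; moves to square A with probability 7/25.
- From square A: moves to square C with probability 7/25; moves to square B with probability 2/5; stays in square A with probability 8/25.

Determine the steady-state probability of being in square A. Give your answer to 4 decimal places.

0.3185

Let the stationary distribution be π with π = πP and π_1 + π_2 + π_3 = 1.
π_1 = 0.32·π_1 + 0.36·π_2 + 0.28·π_3
π_2 = 0.32·π_1 + 0.36·π_2 + 0.4·π_3
Solving with the normalization constraint gives π = (0.3217, 0.3599, 0.3185).
So the stationary probability of square A is 0.3185.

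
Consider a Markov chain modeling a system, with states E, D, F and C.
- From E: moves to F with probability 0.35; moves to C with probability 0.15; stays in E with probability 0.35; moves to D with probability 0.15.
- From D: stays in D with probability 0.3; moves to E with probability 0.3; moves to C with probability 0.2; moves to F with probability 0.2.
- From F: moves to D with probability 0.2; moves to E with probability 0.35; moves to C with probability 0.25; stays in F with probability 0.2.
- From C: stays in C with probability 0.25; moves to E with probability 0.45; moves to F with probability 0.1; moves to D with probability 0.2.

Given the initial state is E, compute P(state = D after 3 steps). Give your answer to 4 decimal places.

0.2019

Propagate the distribution vector 3 steps from E.
After 0 steps: (1.0000, 0.0000, 0.0000, 0.0000)
After 1 step: (0.3500, 0.1500, 0.3500, 0.1500)
After 2 steps: (0.3575, 0.1975, 0.2375, 0.2075)
After 3 steps: (0.3609, 0.2019, 0.2329, 0.2044)
P(in D after 3 steps) = 0.2019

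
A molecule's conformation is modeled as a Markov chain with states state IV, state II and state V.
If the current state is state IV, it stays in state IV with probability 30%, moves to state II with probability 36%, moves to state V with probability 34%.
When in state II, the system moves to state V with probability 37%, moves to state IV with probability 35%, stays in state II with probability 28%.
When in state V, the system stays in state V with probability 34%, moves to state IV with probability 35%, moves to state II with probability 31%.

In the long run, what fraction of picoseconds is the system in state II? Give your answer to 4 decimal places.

Let the stationary distribution be π with π = πP and π_1 + π_2 + π_3 = 1.
π_1 = 0.3·π_1 + 0.35·π_2 + 0.35·π_3
π_2 = 0.36·π_1 + 0.28·π_2 + 0.31·π_3
Solving with the normalization constraint gives π = (0.3333, 0.3172, 0.3495).
So the stationary probability of state II is 0.3172.

0.3172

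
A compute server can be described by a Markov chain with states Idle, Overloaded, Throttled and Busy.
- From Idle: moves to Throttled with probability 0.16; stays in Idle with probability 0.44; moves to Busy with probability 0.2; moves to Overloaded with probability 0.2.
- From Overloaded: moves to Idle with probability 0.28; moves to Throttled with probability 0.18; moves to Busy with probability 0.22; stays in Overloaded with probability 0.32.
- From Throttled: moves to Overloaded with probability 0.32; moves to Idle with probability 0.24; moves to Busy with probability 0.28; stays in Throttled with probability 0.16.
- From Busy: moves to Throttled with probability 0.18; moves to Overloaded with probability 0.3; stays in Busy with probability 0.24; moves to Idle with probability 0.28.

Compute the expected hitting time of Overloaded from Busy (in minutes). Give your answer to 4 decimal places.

Let t(s) be the expected number of minutes to first reach Overloaded from state s, with t(Overloaded) = 0. Conditioning on the first minute:
t(Idle) = 1 + 0.44·t(Idle) + 0.16·t(Throttled) + 0.2·t(Busy)
t(Throttled) = 1 + 0.24·t(Idle) + 0.16·t(Throttled) + 0.28·t(Busy)
t(Busy) = 1 + 0.28·t(Idle) + 0.18·t(Throttled) + 0.24·t(Busy)
Solving: t(Idle) = 4.1333, t(Throttled) = 3.6020, t(Busy) = 3.6917.
Expected minutes from Busy to Overloaded: 3.6917.

3.6917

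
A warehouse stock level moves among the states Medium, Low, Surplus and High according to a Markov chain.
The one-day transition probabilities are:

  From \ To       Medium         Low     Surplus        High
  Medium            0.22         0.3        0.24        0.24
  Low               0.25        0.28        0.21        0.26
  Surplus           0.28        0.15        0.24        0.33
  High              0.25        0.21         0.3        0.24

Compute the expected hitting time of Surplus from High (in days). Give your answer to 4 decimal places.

Let t(s) be the expected number of days to first reach Surplus from state s, with t(Surplus) = 0. Conditioning on the first day:
t(Medium) = 1 + 0.22·t(Medium) + 0.3·t(Low) + 0.24·t(High)
t(Low) = 1 + 0.25·t(Medium) + 0.28·t(Low) + 0.26·t(High)
t(High) = 1 + 0.25·t(Medium) + 0.21·t(Low) + 0.24·t(High)
Solving: t(Medium) = 4.0559, t(Low) = 4.1702, t(High) = 3.8023.
Expected days from High to Surplus: 3.8023.

3.8023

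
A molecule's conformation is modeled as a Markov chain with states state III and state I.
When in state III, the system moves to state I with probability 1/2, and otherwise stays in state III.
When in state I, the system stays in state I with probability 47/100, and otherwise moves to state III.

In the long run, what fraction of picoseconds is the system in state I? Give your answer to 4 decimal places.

0.4854

Let the stationary distribution be π with π = πP and π_1 + π_2 = 1.
π_1 = 0.5·π_1 + 0.53·π_2
Solving with the normalization constraint gives π = (0.5146, 0.4854).
So the stationary probability of state I is 0.4854.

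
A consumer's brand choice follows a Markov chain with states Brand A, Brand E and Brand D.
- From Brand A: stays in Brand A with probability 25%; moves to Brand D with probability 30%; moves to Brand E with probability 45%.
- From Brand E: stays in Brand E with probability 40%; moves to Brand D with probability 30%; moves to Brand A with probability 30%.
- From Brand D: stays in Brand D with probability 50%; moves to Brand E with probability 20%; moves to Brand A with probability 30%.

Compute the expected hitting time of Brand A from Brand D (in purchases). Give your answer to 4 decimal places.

3.3333

Let t(s) be the expected number of purchases to first reach Brand A from state s, with t(Brand A) = 0. Conditioning on the first purchase:
t(Brand E) = 1 + 0.4·t(Brand E) + 0.3·t(Brand D)
t(Brand D) = 1 + 0.2·t(Brand E) + 0.5·t(Brand D)
Solving: t(Brand E) = 3.3333, t(Brand D) = 3.3333.
Expected purchases from Brand D to Brand A: 3.3333.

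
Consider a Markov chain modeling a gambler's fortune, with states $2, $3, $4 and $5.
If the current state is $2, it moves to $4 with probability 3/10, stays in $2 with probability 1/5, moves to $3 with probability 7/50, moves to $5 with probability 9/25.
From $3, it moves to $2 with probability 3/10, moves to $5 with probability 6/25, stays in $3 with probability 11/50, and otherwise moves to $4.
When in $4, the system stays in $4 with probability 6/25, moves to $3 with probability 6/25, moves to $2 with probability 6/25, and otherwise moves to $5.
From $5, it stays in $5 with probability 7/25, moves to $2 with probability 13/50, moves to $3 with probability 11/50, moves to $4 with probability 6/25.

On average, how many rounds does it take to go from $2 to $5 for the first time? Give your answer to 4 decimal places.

3.1609

Let t(s) be the expected number of rounds to first reach $5 from state s, with t($5) = 0. Conditioning on the first round:
t($2) = 1 + 0.2·t($2) + 0.14·t($3) + 0.3·t($4)
t($3) = 1 + 0.3·t($2) + 0.22·t($3) + 0.24·t($4)
t($4) = 1 + 0.24·t($2) + 0.24·t($3) + 0.24·t($4)
Solving: t($2) = 3.1609, t($3) = 3.5552, t($4) = 3.4367.
Expected rounds from $2 to $5: 3.1609.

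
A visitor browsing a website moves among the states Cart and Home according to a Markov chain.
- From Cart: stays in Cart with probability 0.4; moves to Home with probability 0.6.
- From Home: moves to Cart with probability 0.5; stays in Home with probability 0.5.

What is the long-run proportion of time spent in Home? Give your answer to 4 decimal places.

0.5455

Let the stationary distribution be π with π = πP and π_1 + π_2 = 1.
π_1 = 0.4·π_1 + 0.5·π_2
Solving with the normalization constraint gives π = (0.4545, 0.5455).
So the stationary probability of Home is 0.5455.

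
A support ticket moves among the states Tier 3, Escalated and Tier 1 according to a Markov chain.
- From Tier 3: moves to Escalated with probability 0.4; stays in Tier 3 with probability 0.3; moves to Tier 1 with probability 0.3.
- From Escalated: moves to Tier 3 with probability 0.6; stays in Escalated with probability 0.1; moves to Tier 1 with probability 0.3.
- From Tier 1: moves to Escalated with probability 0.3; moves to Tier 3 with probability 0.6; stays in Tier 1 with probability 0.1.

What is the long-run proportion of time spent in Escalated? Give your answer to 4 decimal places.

0.2885

Let the stationary distribution be π with π = πP and π_1 + π_2 + π_3 = 1.
π_1 = 0.3·π_1 + 0.6·π_2 + 0.6·π_3
π_2 = 0.4·π_1 + 0.1·π_2 + 0.3·π_3
Solving with the normalization constraint gives π = (0.4615, 0.2885, 0.2500).
So the stationary probability of Escalated is 0.2885.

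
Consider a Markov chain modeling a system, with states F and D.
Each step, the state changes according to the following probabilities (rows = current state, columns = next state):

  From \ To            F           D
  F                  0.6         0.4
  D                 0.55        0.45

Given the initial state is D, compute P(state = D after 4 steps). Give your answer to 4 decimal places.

0.4211

Propagate the distribution vector 4 steps from D.
After 0 steps: (0.0000, 1.0000)
After 1 step: (0.5500, 0.4500)
After 2 steps: (0.5775, 0.4225)
After 3 steps: (0.5789, 0.4211)
After 4 steps: (0.5789, 0.4211)
P(in D after 4 steps) = 0.4211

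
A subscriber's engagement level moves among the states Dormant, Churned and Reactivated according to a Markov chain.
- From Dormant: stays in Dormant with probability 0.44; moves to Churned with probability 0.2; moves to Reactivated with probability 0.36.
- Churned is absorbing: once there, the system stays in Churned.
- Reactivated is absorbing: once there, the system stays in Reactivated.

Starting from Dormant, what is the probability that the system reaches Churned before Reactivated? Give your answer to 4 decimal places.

Let h(s) be the probability of absorption at Churned starting from transient state s. Then h(Churned) = 1 and h(Reactivated) = 0. By first-step analysis:
h(Dormant) = 0.44·h(Dormant) + 0.2·1 + 0.36·0
Solving: h(Dormant) = 0.3571.
Starting from Dormant, the probability is 0.3571.

0.3571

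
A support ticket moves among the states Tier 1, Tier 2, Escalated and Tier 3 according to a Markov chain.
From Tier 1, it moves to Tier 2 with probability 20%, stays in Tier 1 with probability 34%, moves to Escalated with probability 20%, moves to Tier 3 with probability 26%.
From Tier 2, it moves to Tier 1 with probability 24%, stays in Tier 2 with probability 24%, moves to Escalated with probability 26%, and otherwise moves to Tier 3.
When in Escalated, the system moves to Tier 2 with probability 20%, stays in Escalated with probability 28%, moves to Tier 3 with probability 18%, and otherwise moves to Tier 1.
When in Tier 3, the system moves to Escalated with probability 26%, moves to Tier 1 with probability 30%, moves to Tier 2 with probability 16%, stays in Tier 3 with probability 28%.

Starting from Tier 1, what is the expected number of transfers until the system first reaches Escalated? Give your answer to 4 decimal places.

4.3907

Let t(s) be the expected number of transfers to first reach Escalated from state s, with t(Escalated) = 0. Conditioning on the first transfer:
t(Tier 1) = 1 + 0.34·t(Tier 1) + 0.2·t(Tier 2) + 0.26·t(Tier 3)
t(Tier 2) = 1 + 0.24·t(Tier 1) + 0.24·t(Tier 2) + 0.26·t(Tier 3)
t(Tier 3) = 1 + 0.3·t(Tier 1) + 0.16·t(Tier 2) + 0.28·t(Tier 3)
Solving: t(Tier 1) = 4.3907, t(Tier 2) = 4.1163, t(Tier 3) = 4.1331.
Expected transfers from Tier 1 to Escalated: 4.3907.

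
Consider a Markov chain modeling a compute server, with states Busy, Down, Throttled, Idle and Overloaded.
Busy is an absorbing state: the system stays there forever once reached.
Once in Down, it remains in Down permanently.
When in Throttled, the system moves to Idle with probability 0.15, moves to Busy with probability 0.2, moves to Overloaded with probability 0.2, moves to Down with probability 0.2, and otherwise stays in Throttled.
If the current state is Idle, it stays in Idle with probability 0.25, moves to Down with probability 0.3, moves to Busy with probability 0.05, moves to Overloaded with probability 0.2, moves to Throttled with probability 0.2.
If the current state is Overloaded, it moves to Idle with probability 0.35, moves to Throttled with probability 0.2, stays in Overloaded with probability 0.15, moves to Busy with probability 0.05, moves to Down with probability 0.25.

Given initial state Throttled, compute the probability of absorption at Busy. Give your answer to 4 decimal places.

Let h(s) be the probability of absorption at Busy starting from transient state s. Then h(Busy) = 1 and h(Down) = 0. By first-step analysis:
h(Throttled) = 0.2·1 + 0.2·0 + 0.25·h(Throttled) + 0.15·h(Idle) + 0.2·h(Overloaded)
h(Idle) = 0.05·1 + 0.3·0 + 0.2·h(Throttled) + 0.25·h(Idle) + 0.2·h(Overloaded)
h(Overloaded) = 0.05·1 + 0.25·0 + 0.2·h(Throttled) + 0.35·h(Idle) + 0.15·h(Overloaded)
Solving: h(Throttled) = 0.3781, h(Idle) = 0.2324, h(Overloaded) = 0.2435.
Starting from Throttled, the probability is 0.3781.

0.3781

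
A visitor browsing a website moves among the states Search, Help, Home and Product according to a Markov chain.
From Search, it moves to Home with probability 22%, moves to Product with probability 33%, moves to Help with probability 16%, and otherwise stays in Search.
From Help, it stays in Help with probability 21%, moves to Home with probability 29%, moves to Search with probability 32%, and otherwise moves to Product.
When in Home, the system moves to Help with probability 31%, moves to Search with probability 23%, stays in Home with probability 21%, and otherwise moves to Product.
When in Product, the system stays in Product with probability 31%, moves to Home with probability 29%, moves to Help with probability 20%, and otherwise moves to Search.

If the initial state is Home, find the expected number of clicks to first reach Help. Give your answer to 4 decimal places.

4.1117

Let t(s) be the expected number of clicks to first reach Help from state s, with t(Help) = 0. Conditioning on the first click:
t(Search) = 1 + 0.29·t(Search) + 0.22·t(Home) + 0.33·t(Product)
t(Home) = 1 + 0.23·t(Search) + 0.21·t(Home) + 0.25·t(Product)
t(Product) = 1 + 0.2·t(Search) + 0.29·t(Home) + 0.31·t(Product)
Solving: t(Search) = 4.8069, t(Home) = 4.1117, t(Product) = 4.5707.
Expected clicks from Home to Help: 4.1117.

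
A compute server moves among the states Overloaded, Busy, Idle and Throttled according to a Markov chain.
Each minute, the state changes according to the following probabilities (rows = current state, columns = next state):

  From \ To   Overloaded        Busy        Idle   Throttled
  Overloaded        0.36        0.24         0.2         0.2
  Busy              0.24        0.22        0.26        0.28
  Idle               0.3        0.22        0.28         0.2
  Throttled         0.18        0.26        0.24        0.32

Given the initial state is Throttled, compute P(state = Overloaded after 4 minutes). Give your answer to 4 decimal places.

Propagate the distribution vector 4 minutes from Throttled.
After 0 minutes: (0.0000, 0.0000, 0.0000, 1.0000)
After 1 minute: (0.1800, 0.2600, 0.2400, 0.3200)
After 2 minutes: (0.2568, 0.2364, 0.2476, 0.2592)
After 3 minutes: (0.2701, 0.2355, 0.2444, 0.2500)
After 4 minutes: (0.2721, 0.2354, 0.2437, 0.2488)
P(in Overloaded after 4 minutes) = 0.2721

0.2721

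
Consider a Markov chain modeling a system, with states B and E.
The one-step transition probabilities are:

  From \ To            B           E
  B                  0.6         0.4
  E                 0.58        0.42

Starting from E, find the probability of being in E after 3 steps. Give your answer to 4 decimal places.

0.4082

Propagate the distribution vector 3 steps from E.
After 0 steps: (0.0000, 1.0000)
After 1 step: (0.5800, 0.4200)
After 2 steps: (0.5916, 0.4084)
After 3 steps: (0.5918, 0.4082)
P(in E after 3 steps) = 0.4082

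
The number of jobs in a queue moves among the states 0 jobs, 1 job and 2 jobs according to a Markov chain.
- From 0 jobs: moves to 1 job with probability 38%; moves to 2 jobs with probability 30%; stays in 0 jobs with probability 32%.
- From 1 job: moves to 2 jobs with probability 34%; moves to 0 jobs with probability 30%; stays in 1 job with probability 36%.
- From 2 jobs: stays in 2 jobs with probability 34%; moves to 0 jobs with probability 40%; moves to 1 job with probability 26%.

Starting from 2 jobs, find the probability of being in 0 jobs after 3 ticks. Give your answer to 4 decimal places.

Propagate the distribution vector 3 ticks from 2 jobs.
After 0 ticks: (0.0000, 0.0000, 1.0000)
After 1 tick: (0.4000, 0.2600, 0.3400)
After 2 ticks: (0.3420, 0.3340, 0.3240)
After 3 ticks: (0.3392, 0.3344, 0.3263)
P(in 0 jobs after 3 ticks) = 0.3392

0.3392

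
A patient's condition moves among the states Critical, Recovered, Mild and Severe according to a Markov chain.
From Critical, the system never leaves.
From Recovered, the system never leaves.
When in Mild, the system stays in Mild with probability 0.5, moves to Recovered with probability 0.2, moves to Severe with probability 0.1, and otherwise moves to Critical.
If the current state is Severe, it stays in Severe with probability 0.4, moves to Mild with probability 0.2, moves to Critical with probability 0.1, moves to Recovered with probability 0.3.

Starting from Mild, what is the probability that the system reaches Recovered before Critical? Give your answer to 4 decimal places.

Let h(s) be the probability of absorption at Recovered starting from transient state s. Then h(Recovered) = 1 and h(Critical) = 0. By first-step analysis:
h(Mild) = 0.2·0 + 0.2·1 + 0.5·h(Mild) + 0.1·h(Severe)
h(Severe) = 0.1·0 + 0.3·1 + 0.2·h(Mild) + 0.4·h(Severe)
Solving: h(Mild) = 0.5357, h(Severe) = 0.6786.
Starting from Mild, the probability is 0.5357.

0.5357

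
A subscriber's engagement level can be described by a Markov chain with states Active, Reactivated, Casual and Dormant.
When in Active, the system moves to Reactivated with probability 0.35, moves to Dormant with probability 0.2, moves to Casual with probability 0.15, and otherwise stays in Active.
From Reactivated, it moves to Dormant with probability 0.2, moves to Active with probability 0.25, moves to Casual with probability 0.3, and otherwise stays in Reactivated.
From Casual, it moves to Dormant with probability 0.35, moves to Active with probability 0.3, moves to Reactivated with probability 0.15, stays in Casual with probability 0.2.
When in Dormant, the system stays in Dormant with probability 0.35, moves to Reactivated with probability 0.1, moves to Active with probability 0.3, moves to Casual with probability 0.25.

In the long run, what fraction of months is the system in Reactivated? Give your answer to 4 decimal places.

0.2157

Let the stationary distribution be π with π = πP and π_1 + π_2 + π_3 + π_4 = 1.
π_1 = 0.3·π_1 + 0.25·π_2 + 0.3·π_3 + 0.3·π_4
π_2 = 0.35·π_1 + 0.25·π_2 + 0.15·π_3 + 0.1·π_4
π_3 = 0.15·π_1 + 0.3·π_2 + 0.2·π_3 + 0.25·π_4
Solving with the normalization constraint gives π = (0.2892, 0.2157, 0.2208, 0.2743).
So the stationary probability of Reactivated is 0.2157.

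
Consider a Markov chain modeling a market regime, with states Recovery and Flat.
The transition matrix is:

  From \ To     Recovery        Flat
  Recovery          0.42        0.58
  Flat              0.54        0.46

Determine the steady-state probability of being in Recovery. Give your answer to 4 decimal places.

Let the stationary distribution be π with π = πP and π_1 + π_2 = 1.
π_1 = 0.42·π_1 + 0.54·π_2
Solving with the normalization constraint gives π = (0.4821, 0.5179).
So the stationary probability of Recovery is 0.4821.

0.4821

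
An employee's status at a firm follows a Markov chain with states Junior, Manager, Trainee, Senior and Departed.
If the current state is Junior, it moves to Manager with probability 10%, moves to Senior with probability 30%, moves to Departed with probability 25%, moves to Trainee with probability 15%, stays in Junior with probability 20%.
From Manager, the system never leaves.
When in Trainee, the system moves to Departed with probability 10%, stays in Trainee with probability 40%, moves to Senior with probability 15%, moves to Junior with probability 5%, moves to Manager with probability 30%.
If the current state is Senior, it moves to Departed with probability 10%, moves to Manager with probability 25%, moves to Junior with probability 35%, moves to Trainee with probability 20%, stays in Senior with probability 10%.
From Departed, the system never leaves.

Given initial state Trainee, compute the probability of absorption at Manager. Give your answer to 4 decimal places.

0.6964

Let h(s) be the probability of absorption at Manager starting from transient state s. Then h(Manager) = 1 and h(Departed) = 0. By first-step analysis:
h(Junior) = 0.2·h(Junior) + 0.1·1 + 0.15·h(Trainee) + 0.3·h(Senior) + 0.25·0
h(Trainee) = 0.05·h(Junior) + 0.3·1 + 0.4·h(Trainee) + 0.15·h(Senior) + 0.1·0
h(Senior) = 0.35·h(Junior) + 0.25·1 + 0.2·h(Trainee) + 0.1·h(Senior) + 0.1·0
Solving: h(Junior) = 0.4891, h(Trainee) = 0.6964, h(Senior) = 0.6228.
Starting from Trainee, the probability is 0.6964.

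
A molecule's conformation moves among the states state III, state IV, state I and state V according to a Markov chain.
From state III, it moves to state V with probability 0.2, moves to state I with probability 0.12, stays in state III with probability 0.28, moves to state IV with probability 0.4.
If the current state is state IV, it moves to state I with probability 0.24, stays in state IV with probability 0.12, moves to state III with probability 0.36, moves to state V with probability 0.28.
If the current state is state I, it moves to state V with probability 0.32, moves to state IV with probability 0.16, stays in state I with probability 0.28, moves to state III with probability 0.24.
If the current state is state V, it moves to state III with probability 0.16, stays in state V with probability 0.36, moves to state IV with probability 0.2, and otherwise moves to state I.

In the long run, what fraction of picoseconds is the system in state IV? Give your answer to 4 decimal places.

Let the stationary distribution be π with π = πP and π_1 + π_2 + π_3 + π_4 = 1.
π_1 = 0.28·π_1 + 0.36·π_2 + 0.24·π_3 + 0.16·π_4
π_2 = 0.4·π_1 + 0.12·π_2 + 0.16·π_3 + 0.2·π_4
π_3 = 0.12·π_1 + 0.24·π_2 + 0.28·π_3 + 0.28·π_4
Solving with the normalization constraint gives π = (0.2536, 0.2236, 0.2305, 0.2923).
So the stationary probability of state IV is 0.2236.

0.2236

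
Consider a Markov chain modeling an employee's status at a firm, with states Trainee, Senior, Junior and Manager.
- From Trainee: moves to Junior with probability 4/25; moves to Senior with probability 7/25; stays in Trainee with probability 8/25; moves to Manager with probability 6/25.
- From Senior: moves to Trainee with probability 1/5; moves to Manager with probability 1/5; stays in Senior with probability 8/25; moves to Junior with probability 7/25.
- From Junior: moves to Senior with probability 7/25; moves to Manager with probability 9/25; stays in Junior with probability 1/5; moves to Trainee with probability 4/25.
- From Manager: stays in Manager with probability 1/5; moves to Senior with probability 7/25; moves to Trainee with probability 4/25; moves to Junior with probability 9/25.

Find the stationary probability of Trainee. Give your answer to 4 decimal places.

Let the stationary distribution be π with π = πP and π_1 + π_2 + π_3 + π_4 = 1.
π_1 = 0.32·π_1 + 0.2·π_2 + 0.16·π_3 + 0.16·π_4
π_2 = 0.28·π_1 + 0.32·π_2 + 0.28·π_3 + 0.28·π_4
π_3 = 0.16·π_1 + 0.28·π_2 + 0.2·π_3 + 0.36·π_4
Solving with the normalization constraint gives π = (0.2044, 0.2917, 0.2550, 0.2490).
So the stationary probability of Trainee is 0.2044.

0.2044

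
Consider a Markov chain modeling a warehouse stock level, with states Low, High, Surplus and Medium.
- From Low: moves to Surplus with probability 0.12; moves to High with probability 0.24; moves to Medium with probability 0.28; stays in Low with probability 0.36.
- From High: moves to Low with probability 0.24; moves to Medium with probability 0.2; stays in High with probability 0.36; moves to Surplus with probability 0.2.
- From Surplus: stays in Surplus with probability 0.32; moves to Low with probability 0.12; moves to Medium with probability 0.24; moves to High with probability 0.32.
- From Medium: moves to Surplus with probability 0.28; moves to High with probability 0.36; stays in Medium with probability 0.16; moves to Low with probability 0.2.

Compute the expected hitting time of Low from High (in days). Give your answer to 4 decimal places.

4.9393

Let t(s) be the expected number of days to first reach Low from state s, with t(Low) = 0. Conditioning on the first day:
t(High) = 1 + 0.36·t(High) + 0.2·t(Surplus) + 0.2·t(Medium)
t(Surplus) = 1 + 0.32·t(High) + 0.32·t(Surplus) + 0.24·t(Medium)
t(Medium) = 1 + 0.36·t(High) + 0.28·t(Surplus) + 0.16·t(Medium)
Solving: t(High) = 4.9393, t(Surplus) = 5.6239, t(Medium) = 5.1820.
Expected days from High to Low: 4.9393.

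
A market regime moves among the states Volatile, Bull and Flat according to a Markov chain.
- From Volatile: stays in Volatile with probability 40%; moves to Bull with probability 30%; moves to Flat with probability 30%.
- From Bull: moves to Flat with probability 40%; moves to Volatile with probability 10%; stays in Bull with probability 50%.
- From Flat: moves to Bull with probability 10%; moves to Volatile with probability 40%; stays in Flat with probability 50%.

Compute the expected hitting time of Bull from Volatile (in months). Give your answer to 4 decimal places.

4.4444

Let t(s) be the expected number of months to first reach Bull from state s, with t(Bull) = 0. Conditioning on the first month:
t(Volatile) = 1 + 0.4·t(Volatile) + 0.3·t(Flat)
t(Flat) = 1 + 0.4·t(Volatile) + 0.5·t(Flat)
Solving: t(Volatile) = 4.4444, t(Flat) = 5.5556.
Expected months from Volatile to Bull: 4.4444.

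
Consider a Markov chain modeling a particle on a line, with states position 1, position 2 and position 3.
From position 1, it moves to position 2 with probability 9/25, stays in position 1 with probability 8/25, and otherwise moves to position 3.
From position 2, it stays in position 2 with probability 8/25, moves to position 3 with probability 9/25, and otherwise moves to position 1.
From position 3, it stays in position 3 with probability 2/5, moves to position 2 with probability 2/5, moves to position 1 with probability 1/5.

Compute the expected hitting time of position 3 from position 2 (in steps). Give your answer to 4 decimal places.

Let t(s) be the expected number of steps to first reach position 3 from state s, with t(position 3) = 0. Conditioning on the first step:
t(position 1) = 1 + 0.32·t(position 1) + 0.36·t(position 2)
t(position 2) = 1 + 0.32·t(position 1) + 0.32·t(position 2)
Solving: t(position 1) = 2.9954, t(position 2) = 2.8802.
Expected steps from position 2 to position 3: 2.8802.

2.8802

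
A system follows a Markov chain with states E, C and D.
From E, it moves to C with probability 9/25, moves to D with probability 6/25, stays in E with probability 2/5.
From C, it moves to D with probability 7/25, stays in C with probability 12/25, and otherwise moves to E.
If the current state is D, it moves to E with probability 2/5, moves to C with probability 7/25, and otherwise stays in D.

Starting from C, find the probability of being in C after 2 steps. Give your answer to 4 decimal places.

Sum over the intermediate state after 1 step:
P = P(C→E)·P(E→C) + P(C→C)·P(C→C) + P(C→D)·P(D→C)
  = 0.24×0.36 + 0.48×0.48 + 0.28×0.28
  = 0.0864 + 0.2304 + 0.0784 = 0.3952

0.3952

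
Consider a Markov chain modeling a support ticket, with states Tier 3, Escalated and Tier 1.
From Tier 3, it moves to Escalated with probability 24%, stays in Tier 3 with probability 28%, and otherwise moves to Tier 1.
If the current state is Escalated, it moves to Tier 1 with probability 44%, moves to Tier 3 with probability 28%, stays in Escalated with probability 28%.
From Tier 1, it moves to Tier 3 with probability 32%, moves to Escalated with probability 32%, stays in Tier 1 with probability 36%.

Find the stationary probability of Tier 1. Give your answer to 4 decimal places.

0.4184

Let the stationary distribution be π with π = πP and π_1 + π_2 + π_3 = 1.
π_1 = 0.28·π_1 + 0.28·π_2 + 0.32·π_3
π_2 = 0.24·π_1 + 0.28·π_2 + 0.32·π_3
Solving with the normalization constraint gives π = (0.2967, 0.2849, 0.4184).
So the stationary probability of Tier 1 is 0.4184.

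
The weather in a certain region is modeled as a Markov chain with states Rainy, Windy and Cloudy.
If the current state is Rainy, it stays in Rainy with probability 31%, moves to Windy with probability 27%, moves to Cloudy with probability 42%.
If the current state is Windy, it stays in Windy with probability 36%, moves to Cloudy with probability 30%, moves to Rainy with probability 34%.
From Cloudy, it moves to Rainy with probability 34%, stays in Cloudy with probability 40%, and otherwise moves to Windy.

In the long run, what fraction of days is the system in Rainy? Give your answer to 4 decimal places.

0.3301

Let the stationary distribution be π with π = πP and π_1 + π_2 + π_3 = 1.
π_1 = 0.31·π_1 + 0.34·π_2 + 0.34·π_3
π_2 = 0.27·π_1 + 0.36·π_2 + 0.26·π_3
Solving with the normalization constraint gives π = (0.3301, 0.2926, 0.3773).
So the stationary probability of Rainy is 0.3301.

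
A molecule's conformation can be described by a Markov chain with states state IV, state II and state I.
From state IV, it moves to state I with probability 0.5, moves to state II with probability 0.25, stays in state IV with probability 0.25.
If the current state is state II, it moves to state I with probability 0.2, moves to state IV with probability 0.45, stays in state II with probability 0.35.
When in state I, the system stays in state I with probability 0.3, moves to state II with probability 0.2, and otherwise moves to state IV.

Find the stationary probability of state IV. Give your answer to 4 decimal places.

Let the stationary distribution be π with π = πP and π_1 + π_2 + π_3 = 1.
π_1 = 0.25·π_1 + 0.45·π_2 + 0.5·π_3
π_2 = 0.25·π_1 + 0.35·π_2 + 0.2·π_3
Solving with the normalization constraint gives π = (0.3897, 0.2582, 0.3521).
So the stationary probability of state IV is 0.3897.

0.3897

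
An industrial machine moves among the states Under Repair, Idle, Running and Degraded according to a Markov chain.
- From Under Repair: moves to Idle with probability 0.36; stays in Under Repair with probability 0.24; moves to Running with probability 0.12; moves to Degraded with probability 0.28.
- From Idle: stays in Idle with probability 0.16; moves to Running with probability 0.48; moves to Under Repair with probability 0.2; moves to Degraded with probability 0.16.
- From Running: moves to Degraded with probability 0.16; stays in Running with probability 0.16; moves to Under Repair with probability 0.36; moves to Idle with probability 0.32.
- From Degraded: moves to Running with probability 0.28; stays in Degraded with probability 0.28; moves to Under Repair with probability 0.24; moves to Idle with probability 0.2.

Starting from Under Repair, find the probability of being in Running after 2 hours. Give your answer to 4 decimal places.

0.2992

Propagate the distribution vector 2 hours from Under Repair.
After 0 hours: (1.0000, 0.0000, 0.0000, 0.0000)
After 1 hour: (0.2400, 0.3600, 0.1200, 0.2800)
After 2 hours: (0.2400, 0.2384, 0.2992, 0.2224)
P(in Running after 2 hours) = 0.2992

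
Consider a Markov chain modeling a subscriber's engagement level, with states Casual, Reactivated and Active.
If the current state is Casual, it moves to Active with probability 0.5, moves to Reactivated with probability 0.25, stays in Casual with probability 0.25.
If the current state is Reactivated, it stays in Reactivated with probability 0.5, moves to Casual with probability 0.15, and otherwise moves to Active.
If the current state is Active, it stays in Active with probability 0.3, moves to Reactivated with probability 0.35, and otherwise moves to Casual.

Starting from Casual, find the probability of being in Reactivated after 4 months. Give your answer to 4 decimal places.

Propagate the distribution vector 4 months from Casual.
After 0 months: (1.0000, 0.0000, 0.0000)
After 1 month: (0.2500, 0.2500, 0.5000)
After 2 months: (0.2750, 0.3625, 0.3625)
After 3 months: (0.2500, 0.3769, 0.3731)
After 4 months: (0.2496, 0.3815, 0.3688)
P(in Reactivated after 4 months) = 0.3815

0.3815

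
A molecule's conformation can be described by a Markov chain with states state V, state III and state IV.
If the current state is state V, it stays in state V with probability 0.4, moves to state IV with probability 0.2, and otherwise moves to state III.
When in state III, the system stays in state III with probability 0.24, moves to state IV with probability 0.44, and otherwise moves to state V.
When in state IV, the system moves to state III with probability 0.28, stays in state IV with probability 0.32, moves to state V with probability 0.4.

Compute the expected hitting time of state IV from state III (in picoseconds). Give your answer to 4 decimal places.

2.8049

Let t(s) be the expected number of picoseconds to first reach state IV from state s, with t(state IV) = 0. Conditioning on the first picosecond:
t(state V) = 1 + 0.4·t(state V) + 0.4·t(state III)
t(state III) = 1 + 0.32·t(state V) + 0.24·t(state III)
Solving: t(state V) = 3.5366, t(state III) = 2.8049.
Expected picoseconds from state III to state IV: 2.8049.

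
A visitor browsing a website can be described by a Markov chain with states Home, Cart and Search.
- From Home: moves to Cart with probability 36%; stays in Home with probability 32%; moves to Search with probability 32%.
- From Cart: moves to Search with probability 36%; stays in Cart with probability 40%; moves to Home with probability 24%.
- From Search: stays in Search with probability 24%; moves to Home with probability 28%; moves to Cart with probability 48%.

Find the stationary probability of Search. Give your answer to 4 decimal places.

Let the stationary distribution be π with π = πP and π_1 + π_2 + π_3 = 1.
π_1 = 0.32·π_1 + 0.24·π_2 + 0.28·π_3
π_2 = 0.36·π_1 + 0.4·π_2 + 0.48·π_3
Solving with the normalization constraint gives π = (0.2744, 0.4140, 0.3116).
So the stationary probability of Search is 0.3116.

0.3116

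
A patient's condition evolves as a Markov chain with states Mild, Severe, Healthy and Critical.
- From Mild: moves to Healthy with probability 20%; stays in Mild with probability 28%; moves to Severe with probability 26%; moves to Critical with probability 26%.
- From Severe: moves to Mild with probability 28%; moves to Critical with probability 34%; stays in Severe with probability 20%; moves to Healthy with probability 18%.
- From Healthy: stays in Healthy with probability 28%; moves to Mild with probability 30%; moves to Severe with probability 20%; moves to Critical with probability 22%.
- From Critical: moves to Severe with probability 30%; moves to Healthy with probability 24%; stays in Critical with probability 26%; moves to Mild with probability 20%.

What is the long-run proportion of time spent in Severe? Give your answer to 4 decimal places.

Let the stationary distribution be π with π = πP and π_1 + π_2 + π_3 + π_4 = 1.
π_1 = 0.28·π_1 + 0.28·π_2 + 0.3·π_3 + 0.2·π_4
π_2 = 0.26·π_1 + 0.2·π_2 + 0.2·π_3 + 0.3·π_4
π_3 = 0.2·π_1 + 0.18·π_2 + 0.28·π_3 + 0.24·π_4
Solving with the normalization constraint gives π = (0.2628, 0.2428, 0.2239, 0.2705).
So the stationary probability of Severe is 0.2428.

0.2428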